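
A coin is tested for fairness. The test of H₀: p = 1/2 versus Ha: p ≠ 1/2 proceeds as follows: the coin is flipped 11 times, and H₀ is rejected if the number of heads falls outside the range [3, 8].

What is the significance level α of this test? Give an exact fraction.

67/1024

α = P(K ≤ 2 or K ≥ 9 | p = 1/2), K ~ Binomial(11, 1/2).
The two tails are symmetric, so α = 2·(1 + 11 + 55)/2^11 = 134/2048 = 67/1024.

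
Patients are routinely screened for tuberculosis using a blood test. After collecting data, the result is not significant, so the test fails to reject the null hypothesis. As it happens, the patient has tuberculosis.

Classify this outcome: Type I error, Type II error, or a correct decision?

The conventional null hypothesis here is that the patient does not have tuberculosis.
H₀ was not rejected, but H₀ is actually false.
Failing to reject a false null hypothesis is a Type II error (false negative).

Type II error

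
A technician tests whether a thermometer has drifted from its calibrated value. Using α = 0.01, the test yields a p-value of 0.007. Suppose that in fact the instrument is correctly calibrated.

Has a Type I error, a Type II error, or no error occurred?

Type I error

The conventional null hypothesis is that the instrument is correctly calibrated.
Since p = 0.007 < α = 0.01, H₀ is rejected.
H₀ is true (actually the instrument is correctly calibrated).
Rejecting a true H₀ is a Type I error.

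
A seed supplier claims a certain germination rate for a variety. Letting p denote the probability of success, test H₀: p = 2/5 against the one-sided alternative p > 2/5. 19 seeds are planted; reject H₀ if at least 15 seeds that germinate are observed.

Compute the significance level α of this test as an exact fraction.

2443902976/3814697265625

α = P(reject H₀ | H₀ true) = P(X ≥ 15 | p = 2/5), with X ~ Binomial(19, 2/5).
Adding the binomial terms for j = 15 through 19 with p = 2/5 yields 2443902976/3814697265625.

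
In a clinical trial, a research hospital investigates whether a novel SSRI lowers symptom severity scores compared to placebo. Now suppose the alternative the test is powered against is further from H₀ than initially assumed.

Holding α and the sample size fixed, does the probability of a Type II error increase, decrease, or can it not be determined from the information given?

It decreases.

The further the true parameter sits from the null value, the more of the Ha sampling distribution falls in the rejection region.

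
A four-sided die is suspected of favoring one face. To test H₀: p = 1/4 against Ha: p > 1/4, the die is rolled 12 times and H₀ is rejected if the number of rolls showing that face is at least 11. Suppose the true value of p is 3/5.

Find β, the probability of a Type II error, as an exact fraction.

239357656/244140625

β = P(fail to reject H₀ | Ha true) = P(Y ≤ 10 | p = 3/5), Y ~ Binomial(12, 3/5).
Equivalently, β = 1 − P(Y ≥ 11) = 239357656/244140625.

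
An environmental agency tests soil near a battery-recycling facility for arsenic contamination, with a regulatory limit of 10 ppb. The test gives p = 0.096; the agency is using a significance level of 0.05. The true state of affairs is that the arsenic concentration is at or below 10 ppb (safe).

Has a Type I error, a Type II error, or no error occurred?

No error — this is a correct decision.

The conventional null hypothesis is that the arsenic concentration is at or below 10 ppb (safe).
Since p = 0.096 ≥ α = 0.05, H₀ is not rejected.
H₀ is true (actually the arsenic concentration is at or below 10 ppb (safe)).
The decision matches the true state — no error.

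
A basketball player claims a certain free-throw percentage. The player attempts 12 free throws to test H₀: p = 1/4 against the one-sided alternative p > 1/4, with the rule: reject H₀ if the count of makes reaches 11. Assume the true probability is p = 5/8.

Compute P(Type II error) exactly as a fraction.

Under the alternative p = 5/8, Y ~ Binomial(12, 5/8); β is the probability the test does not reject, P(Y < 11).
Equivalently, β = 1 − P(Y ≥ 11) = 66717523611/68719476736.

66717523611/68719476736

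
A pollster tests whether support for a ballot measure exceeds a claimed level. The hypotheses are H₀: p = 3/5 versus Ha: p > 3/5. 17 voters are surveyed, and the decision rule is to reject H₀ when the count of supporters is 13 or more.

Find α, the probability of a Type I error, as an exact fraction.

The Type I error probability is α = P(K ≥ 13) computed under H₀, where K ~ Binomial(17, 3/5).
P(K ≥ 13) = Σ_{j=13}^{17} C(17,j)·(3/5)^j·(2/5)^{17-j} = 19225941057/152587890625.

19225941057/152587890625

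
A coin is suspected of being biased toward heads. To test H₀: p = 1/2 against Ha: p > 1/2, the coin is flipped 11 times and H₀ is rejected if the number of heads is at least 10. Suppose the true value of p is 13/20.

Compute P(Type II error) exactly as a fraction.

β = P(fail to reject H₀ | Ha true) = P(K ≤ 9 | p = 13/20), K ~ Binomial(11, 13/20).
Summing C(11,j)·(13/20)^j·(7/20)^{11-j} for j = 0..9 gives 19239273573359/20480000000000.

19239273573359/20480000000000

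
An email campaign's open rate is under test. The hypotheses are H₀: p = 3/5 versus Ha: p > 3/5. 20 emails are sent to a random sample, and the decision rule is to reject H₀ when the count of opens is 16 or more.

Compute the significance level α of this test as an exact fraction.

Under H₀, S ~ Binomial(20, 3/5), and α = P(S ≥ 16).
Adding the binomial terms for j = 16 through 20 with p = 3/5 yields 4859156913201/95367431640625.

4859156913201/95367431640625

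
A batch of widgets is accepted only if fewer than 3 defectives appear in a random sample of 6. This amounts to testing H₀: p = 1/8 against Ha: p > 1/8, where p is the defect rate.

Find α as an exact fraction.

The significance level is the probability, assuming p = 1/8, of seeing 3 or more defectives in 6 draws.
Via the complement, α = 1 − Σ_{j=0}^{2} C(6,j)(1/8)^j(7/8)^{6-j} = 3819/131072.

3819/131072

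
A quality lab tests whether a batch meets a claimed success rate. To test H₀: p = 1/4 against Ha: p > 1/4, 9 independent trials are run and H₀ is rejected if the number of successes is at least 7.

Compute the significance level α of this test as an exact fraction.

α = P(reject H₀ | H₀ true) = P(K ≥ 7 | p = 1/4), with K ~ Binomial(9, 1/4).
Adding the binomial terms for j = 7 through 9 with p = 1/4 yields 11/8192.

11/8192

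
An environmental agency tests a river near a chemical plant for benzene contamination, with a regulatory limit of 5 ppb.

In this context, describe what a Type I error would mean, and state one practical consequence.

A Type I error would mean concluding that the benzene concentration exceeds 5 ppb when in fact the benzene concentration is at or below 5 ppb (safe). Consequence: a clean site is subjected to costly and unnecessary remediation.

With the conventional null hypothesis that the benzene concentration is at or below 5 ppb (safe):
A Type I error is rejecting H₀ when H₀ is true.
Here that means declaring the site contaminated and ordering remediation when actually the benzene concentration is at or below 5 ppb (safe).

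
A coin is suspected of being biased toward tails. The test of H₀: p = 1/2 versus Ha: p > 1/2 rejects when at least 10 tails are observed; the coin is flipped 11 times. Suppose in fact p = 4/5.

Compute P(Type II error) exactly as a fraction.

6619897/9765625

Under the alternative p = 4/5, K ~ Binomial(11, 4/5); β is the probability the test does not reject, P(K < 10).
Summing C(11,j)·(4/5)^j·(1/5)^{11-j} for j = 0..9 gives 6619897/9765625.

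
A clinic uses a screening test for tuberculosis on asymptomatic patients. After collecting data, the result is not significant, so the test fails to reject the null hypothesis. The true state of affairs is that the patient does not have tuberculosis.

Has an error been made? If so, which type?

The conventional null hypothesis here is that the patient does not have tuberculosis.
The test retained a true H₀ — the decision matches the true state.

No error — this is a correct decision.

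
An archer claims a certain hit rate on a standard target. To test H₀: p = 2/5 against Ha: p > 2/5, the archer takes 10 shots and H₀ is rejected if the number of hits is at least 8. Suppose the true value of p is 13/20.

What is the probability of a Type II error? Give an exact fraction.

Under the alternative p = 13/20, S ~ Binomial(10, 13/20); β is the probability the test does not reject, P(S < 8).
Adding the binomial probabilities P(S=0)+…+P(S=7) at p = 13/20 gives 1890285078059/2560000000000.

1890285078059/2560000000000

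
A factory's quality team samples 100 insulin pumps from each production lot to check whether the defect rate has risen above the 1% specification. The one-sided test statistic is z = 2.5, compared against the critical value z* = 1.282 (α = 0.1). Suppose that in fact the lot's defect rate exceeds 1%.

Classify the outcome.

The conventional null hypothesis is that the lot's defect rate is 1% (within specification).
Since z = 2.5 > z* = 1.282, H₀ is rejected.
H₀ is false (actually the lot's defect rate exceeds 1%).
The decision matches the true state — no error.

No error (correct decision).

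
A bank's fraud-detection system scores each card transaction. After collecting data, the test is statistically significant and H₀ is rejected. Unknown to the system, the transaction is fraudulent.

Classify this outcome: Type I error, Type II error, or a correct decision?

The conventional null hypothesis here is that the transaction is legitimate.
The test rejected a false H₀ — the decision matches the true state.

Neither — the decision is correct.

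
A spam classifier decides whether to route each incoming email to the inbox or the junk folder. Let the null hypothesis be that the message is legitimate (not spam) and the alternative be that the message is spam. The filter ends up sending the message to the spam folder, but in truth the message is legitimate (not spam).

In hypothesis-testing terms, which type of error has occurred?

'Sending the message to the spam folder' corresponds to rejecting H₀.
H₀ was rejected but H₀ is true — a Type I error (false positive).

Type I error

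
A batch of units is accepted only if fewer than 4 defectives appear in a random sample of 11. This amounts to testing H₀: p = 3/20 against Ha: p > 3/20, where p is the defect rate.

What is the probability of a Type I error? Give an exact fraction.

α = P(reject H₀ | H₀ true) = P(S ≥ 4 | p = 3/20), S ~ Binomial(11, 3/20).
Computing the lower-tail complement: 1 − 4764442332203/5120000000000 = 355557667797/5120000000000.

355557667797/5120000000000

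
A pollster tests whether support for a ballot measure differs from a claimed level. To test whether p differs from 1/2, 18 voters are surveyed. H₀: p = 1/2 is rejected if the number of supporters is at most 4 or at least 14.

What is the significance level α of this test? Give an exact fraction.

α = P(K ≤ 4 or K ≥ 14 | p = 1/2), K ~ Binomial(18, 1/2).
The two tails are symmetric, so α = 2·(1 + 18 + 153 + 816 + 3060)/2^18 = 8096/262144 = 253/8192.

253/8192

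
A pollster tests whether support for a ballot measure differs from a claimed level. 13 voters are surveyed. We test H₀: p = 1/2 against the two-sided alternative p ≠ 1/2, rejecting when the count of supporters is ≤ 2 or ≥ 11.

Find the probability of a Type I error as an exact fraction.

The significance level is the null-hypothesis probability of the rejection region {≤2} ∪ {≥11}.
The two tails are symmetric, so α = 2·(1 + 13 + 78)/2^13 = 184/8192 = 23/1024.

23/1024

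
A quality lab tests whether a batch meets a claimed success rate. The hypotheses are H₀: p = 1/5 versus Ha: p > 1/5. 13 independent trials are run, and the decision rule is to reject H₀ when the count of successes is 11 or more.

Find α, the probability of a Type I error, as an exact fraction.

α = P(reject H₀ | H₀ true) = P(S ≥ 11 | p = 1/5), with S ~ Binomial(13, 1/5).
Adding the binomial terms for j = 11 through 13 with p = 1/5 yields 1301/1220703125.

1301/1220703125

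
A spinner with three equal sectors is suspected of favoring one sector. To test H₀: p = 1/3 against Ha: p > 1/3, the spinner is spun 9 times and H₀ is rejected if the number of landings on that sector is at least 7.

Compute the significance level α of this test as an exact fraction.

163/19683

α = P(reject H₀ | H₀ true) = P(X ≥ 7 | p = 1/3), with X ~ Binomial(9, 1/3).
Adding the binomial terms for j = 7 through 9 with p = 1/3 yields 163/19683.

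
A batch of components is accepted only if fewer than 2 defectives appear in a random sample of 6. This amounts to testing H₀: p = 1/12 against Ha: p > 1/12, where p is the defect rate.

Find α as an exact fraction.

α = P(reject H₀ | H₀ true) = P(S ≥ 2 | p = 1/12), S ~ Binomial(6, 1/12).
Computing the lower-tail complement: 1 − 2737867/2985984 = 248117/2985984.

248117/2985984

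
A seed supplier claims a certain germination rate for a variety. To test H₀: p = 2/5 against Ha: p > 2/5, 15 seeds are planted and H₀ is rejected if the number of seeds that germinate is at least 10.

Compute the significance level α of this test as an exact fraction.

1032510464/30517578125

The Type I error probability is α = P(X ≥ 10) computed under H₀, where X ~ Binomial(15, 2/5).
Adding the binomial terms for j = 10 through 15 with p = 2/5 yields 1032510464/30517578125.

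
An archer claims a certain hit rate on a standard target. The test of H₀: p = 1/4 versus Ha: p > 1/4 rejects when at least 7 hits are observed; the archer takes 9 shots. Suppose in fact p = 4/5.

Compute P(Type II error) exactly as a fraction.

511333/1953125

A Type II error is failing to reject when Ha holds: with p = 4/5, β = P(X ≤ 6).
Equivalently, β = 1 − P(X ≥ 7) = 511333/1953125.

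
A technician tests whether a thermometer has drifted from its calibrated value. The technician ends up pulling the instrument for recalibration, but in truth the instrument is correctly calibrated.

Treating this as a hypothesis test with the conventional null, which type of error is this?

Type I error

The null hypothesis here is that the instrument is correctly calibrated.
'Pulling the instrument for recalibration' corresponds to rejecting H₀.
H₀ was rejected but H₀ is true — a Type I error (false positive).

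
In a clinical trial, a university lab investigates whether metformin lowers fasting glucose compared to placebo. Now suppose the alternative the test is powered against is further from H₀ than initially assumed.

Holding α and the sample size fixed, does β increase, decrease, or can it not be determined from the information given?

A bigger departure from H₀ is easier for the test to detect, so it fails to reject less often.

It decreases.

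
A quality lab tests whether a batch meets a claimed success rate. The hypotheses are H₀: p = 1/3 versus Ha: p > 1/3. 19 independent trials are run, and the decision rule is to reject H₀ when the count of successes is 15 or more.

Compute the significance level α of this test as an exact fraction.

23497/387420489

α = P(reject H₀ | H₀ true) = P(S ≥ 15 | p = 1/3), with S ~ Binomial(19, 1/3).
P(S ≥ 15) = Σ_{j=15}^{19} C(19,j)·(1/3)^j·(2/3)^{19-j} = 23497/387420489.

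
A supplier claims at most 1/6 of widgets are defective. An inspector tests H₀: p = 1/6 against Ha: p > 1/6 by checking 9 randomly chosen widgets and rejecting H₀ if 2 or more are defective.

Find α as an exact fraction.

2304473/5038848

The significance level is the probability, assuming p = 1/6, of seeing 2 or more defectives in 9 draws.
Via the complement, α = 1 − Σ_{j=0}^{1} C(9,j)(1/6)^j(5/6)^{9-j} = 2304473/5038848.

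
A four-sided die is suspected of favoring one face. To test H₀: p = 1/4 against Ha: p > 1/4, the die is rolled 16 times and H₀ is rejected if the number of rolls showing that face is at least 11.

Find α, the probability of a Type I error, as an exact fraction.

The Type I error probability is α = P(Y ≥ 11) computed under H₀, where Y ~ Binomial(16, 1/4).
Summing C(16,j)(1/4)^j(3/4)^{16−j} for j = 11,…,16 gives 1225093/4294967296.

1225093/4294967296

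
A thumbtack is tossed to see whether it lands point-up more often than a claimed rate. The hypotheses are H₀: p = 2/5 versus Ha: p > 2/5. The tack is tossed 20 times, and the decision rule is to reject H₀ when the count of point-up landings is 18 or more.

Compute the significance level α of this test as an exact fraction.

α = P(reject H₀ | H₀ true) = P(K ≥ 18 | p = 2/5), with K ~ Binomial(20, 2/5).
P(K ≥ 18) = Σ_{j=18}^{20} C(20,j)·(2/5)^j·(3/5)^{20-j} = 480772096/95367431640625.

480772096/95367431640625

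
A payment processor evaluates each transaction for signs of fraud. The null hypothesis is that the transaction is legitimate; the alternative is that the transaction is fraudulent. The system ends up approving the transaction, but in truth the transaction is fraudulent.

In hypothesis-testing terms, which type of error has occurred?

'Approving the transaction' corresponds to failing to reject H₀.
H₀ was not rejected but H₀ is false — a Type II error (false negative).

Type II error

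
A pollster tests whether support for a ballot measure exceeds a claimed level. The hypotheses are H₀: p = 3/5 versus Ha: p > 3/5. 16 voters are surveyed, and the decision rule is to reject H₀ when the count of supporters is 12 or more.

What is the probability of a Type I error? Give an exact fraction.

1016646633/6103515625

The Type I error probability is α = P(X ≥ 12) computed under H₀, where X ~ Binomial(16, 3/5).
Summing C(16,j)(3/5)^j(2/5)^{16−j} for j = 12,…,16 gives 1016646633/6103515625.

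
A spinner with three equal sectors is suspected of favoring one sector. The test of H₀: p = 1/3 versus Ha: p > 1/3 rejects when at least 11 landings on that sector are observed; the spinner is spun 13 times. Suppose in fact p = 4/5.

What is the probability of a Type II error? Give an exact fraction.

A Type II error is failing to reject when Ha holds: with p = 4/5, β = P(X ≤ 10).
Summing C(13,j)·(4/5)^j·(1/5)^{13-j} for j = 0..10 gives 608334741/1220703125.

608334741/1220703125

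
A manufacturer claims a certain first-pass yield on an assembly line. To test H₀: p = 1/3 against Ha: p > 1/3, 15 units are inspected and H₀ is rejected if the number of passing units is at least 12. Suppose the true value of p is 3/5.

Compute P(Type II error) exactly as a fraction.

27755679248/30517578125

β = P(fail to reject H₀ | Ha true) = P(X ≤ 11 | p = 3/5), X ~ Binomial(15, 3/5).
Summing C(15,j)·(3/5)^j·(2/5)^{15-j} for j = 0..11 gives 27755679248/30517578125.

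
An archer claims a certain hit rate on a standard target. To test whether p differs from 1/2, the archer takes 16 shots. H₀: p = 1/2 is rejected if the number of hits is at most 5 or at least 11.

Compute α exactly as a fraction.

6885/32768

α = P(S ≤ 5 or S ≥ 11 | p = 1/2), S ~ Binomial(16, 1/2).
Each tail has probability (1 + 16 + 120 + 560 + 1820 + 4368)/65536; doubling gives α = 13770/65536 = 6885/32768.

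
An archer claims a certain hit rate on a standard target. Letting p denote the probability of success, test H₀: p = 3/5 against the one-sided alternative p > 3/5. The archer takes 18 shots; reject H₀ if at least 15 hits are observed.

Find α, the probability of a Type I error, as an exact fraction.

25010144901/762939453125

α = P(reject H₀ | H₀ true) = P(Y ≥ 15 | p = 3/5), with Y ~ Binomial(18, 3/5).
P(Y ≥ 15) = Σ_{j=15}^{18} C(18,j)·(3/5)^j·(2/5)^{18-j} = 25010144901/762939453125.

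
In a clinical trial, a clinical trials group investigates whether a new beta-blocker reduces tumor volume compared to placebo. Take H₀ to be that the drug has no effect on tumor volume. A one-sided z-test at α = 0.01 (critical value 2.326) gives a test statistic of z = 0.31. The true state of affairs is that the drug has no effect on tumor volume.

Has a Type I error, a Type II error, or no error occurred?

Since z = 0.31 ≤ z* = 2.326, H₀ is not rejected.
H₀ is true (actually the drug has no effect on tumor volume).
The decision matches the true state — no error.

Neither — the decision is correct.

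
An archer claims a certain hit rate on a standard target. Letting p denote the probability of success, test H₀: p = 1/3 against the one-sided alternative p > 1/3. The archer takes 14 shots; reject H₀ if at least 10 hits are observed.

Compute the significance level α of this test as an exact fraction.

19321/4782969

α = P(reject H₀ | H₀ true) = P(X ≥ 10 | p = 1/3), with X ~ Binomial(14, 1/3).
Summing C(14,j)(1/3)^j(2/3)^{14−j} for j = 10,…,14 gives 19321/4782969.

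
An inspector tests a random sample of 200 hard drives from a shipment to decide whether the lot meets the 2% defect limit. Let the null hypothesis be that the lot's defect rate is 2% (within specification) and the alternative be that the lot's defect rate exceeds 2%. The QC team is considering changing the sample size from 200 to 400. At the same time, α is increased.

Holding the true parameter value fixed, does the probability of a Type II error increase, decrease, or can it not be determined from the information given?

It decreases.

More data shrinks sampling variability; the test statistic under Ha concentrates further from the null value, making rejection more likely. Relaxing α lowers the evidence threshold; under Ha, outcomes that previously fell short now trigger rejection. Both changes push β in the same direction.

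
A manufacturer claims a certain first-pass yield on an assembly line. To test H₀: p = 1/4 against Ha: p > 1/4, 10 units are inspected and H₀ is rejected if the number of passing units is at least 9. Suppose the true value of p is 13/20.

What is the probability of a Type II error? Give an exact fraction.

9359826552041/10240000000000

A Type II error is failing to reject when Ha holds: with p = 13/20, β = P(K ≤ 8).
Summing C(10,j)·(13/20)^j·(7/20)^{10-j} for j = 0..8 gives 9359826552041/10240000000000.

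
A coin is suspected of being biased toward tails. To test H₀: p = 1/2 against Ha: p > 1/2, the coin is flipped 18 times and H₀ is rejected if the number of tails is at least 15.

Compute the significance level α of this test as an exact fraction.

247/65536

Under H₀, X ~ Binomial(18, 1/2), and α = P(X ≥ 15).
That's C(18,15) + C(18,16) + C(18,17) + C(18,18) over 2^18, i.e. (816 + 153 + 18 + 1)/262144 = 988/262144 = 247/65536.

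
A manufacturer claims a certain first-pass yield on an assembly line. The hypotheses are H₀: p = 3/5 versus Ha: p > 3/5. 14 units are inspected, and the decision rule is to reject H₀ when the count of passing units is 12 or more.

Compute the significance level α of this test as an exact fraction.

242868537/6103515625

Under H₀, X ~ Binomial(14, 3/5), and α = P(X ≥ 12).
Summing C(14,j)(3/5)^j(2/5)^{14−j} for j = 12,…,14 gives 242868537/6103515625.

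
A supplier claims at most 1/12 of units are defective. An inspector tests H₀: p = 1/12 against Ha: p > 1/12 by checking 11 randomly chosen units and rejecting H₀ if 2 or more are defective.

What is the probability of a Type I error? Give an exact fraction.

86192514733/371504185344

α = P(reject H₀ | H₀ true) = P(X ≥ 2 | p = 1/12), X ~ Binomial(11, 1/12).
Via the complement, α = 1 − Σ_{j=0}^{1} C(11,j)(1/12)^j(11/12)^{11-j} = 86192514733/371504185344.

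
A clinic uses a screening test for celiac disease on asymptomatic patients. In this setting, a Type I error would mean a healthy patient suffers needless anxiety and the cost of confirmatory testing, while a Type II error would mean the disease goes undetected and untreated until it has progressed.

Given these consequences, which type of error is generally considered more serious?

The Type II consequence (the disease goes undetected and untreated until it has progressed) is more severe than the Type I consequence (a healthy patient suffers needless anxiety and the cost of confirmatory testing).

Type II error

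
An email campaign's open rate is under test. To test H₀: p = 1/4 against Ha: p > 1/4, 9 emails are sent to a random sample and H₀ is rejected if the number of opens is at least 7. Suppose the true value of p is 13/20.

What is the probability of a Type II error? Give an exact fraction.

Under the alternative p = 13/20, Y ~ Binomial(9, 13/20); β is the probability the test does not reject, P(Y < 7).
Adding the binomial probabilities P(Y=0)+…+P(Y=6) at p = 13/20 gives 5301813769/8000000000.

5301813769/8000000000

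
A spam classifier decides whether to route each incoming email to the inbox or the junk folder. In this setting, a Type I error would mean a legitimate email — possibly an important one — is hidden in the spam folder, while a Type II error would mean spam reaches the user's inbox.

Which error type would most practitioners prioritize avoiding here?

Type I error

The Type I consequence (a legitimate email — possibly an important one — is hidden in the spam folder) is more severe than the Type II consequence (spam reaches the user's inbox).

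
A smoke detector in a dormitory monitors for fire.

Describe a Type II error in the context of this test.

With the conventional null hypothesis that there is no fire:
A Type II error is failing to reject H₀ when H₀ is false.
Here that means remaining silent when actually there is a fire.

A Type II error would mean concluding that there is no fire (or at least failing to establish that there is a fire) when in fact there is a fire.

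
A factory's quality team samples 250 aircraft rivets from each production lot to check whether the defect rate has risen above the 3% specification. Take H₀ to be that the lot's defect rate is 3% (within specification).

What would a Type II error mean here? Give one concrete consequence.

A Type II error would mean concluding that the lot's defect rate is 3% (within specification) (or at least failing to establish that the lot's defect rate exceeds 3%) when in fact the lot's defect rate exceeds 3%. Consequence: customers receive aircraft rivets with an unacceptably high defect rate.

A Type II error is failing to reject H₀ when H₀ is false.
Here that means accepting the lot and shipping it when actually the lot's defect rate exceeds 3%.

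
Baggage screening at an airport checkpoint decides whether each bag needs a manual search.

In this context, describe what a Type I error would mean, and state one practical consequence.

A Type I error would mean concluding that the bag contains a prohibited item when in fact the bag contains no prohibited items. Consequence: a harmless bag is searched, delaying the passenger.

With the conventional null hypothesis that the bag contains no prohibited items:
A Type I error is rejecting H₀ when H₀ is true.
Here that means flagging the bag for a manual search when actually the bag contains no prohibited items.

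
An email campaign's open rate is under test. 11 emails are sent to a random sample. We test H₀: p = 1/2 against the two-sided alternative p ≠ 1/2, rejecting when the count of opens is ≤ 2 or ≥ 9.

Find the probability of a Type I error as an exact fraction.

α = P(Y ≤ 2 or Y ≥ 9 | p = 1/2), Y ~ Binomial(11, 1/2).
The two tails are symmetric, so α = 2·(1 + 11 + 55)/2^11 = 134/2048 = 67/1024.

67/1024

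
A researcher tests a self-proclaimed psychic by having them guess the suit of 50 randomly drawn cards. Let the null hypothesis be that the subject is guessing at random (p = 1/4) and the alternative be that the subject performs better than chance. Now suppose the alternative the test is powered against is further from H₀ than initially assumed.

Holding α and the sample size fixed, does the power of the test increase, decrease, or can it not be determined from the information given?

It increases.

The further the true parameter sits from the null value, the more of the Ha sampling distribution falls in the rejection region.
Since power = 1 − β and β decreases, power increases.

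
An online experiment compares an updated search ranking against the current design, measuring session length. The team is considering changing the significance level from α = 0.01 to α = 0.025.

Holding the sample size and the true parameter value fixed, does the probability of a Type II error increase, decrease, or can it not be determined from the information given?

It decreases.

A larger α widens the rejection region, so when the alternative is true more outcomes lead to rejection — failing to reject becomes less likely.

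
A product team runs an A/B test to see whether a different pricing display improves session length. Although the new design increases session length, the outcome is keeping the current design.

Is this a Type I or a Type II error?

The null hypothesis here is that the new design has no effect on session length.
'Keeping the current design' corresponds to failing to reject H₀.
H₀ was not rejected but H₀ is false — a Type II error (false negative).

Type II error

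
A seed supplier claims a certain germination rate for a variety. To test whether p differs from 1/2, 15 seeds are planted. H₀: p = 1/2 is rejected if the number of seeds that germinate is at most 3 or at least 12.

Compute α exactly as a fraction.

α = P(Y ≤ 3 or Y ≥ 12 | p = 1/2), Y ~ Binomial(15, 1/2).
Each tail has probability (1 + 15 + 105 + 455)/32768; doubling gives α = 1152/32768 = 9/256.

9/256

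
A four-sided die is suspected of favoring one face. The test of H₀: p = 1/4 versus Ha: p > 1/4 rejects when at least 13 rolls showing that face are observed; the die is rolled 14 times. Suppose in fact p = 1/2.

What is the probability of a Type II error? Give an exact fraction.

16369/16384

Under the alternative p = 1/2, S ~ Binomial(14, 1/2); β is the probability the test does not reject, P(S < 13).
Equivalently, β = 1 − P(S ≥ 13) = 16369/16384.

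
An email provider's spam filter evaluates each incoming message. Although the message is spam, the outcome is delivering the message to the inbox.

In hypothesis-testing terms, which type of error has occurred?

Type II error

The null hypothesis here is that the message is legitimate (not spam).
'Delivering the message to the inbox' corresponds to failing to reject H₀.
H₀ was not rejected but H₀ is false — a Type II error (false negative).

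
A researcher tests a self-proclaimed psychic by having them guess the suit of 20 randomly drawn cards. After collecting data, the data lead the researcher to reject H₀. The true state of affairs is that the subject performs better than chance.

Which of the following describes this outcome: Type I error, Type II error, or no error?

The conventional null hypothesis here is that the subject is guessing at random (p = 1/4).
The test rejected a false H₀ — the decision matches the true state.

Neither — the decision is correct.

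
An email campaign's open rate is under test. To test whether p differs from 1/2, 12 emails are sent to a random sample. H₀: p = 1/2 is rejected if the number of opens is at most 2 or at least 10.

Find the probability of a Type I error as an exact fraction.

The significance level is the null-hypothesis probability of the rejection region {≤2} ∪ {≥10}.
The two tails are symmetric, so α = 2·(1 + 12 + 66)/2^12 = 158/4096 = 79/2048.

79/2048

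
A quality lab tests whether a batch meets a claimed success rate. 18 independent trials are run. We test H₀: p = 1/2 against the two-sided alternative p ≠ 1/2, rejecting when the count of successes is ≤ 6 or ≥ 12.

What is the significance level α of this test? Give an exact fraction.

7795/32768

The significance level is the null-hypothesis probability of the rejection region {≤6} ∪ {≥12}.
Each tail has probability (1 + 18 + 153 + 816 + 3060 + 8568 + 18564)/262144; doubling gives α = 62360/262144 = 7795/32768.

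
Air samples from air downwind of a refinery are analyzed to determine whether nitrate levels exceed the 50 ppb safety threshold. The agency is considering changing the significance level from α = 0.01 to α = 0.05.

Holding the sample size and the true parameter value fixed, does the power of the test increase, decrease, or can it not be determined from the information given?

It increases.

A larger α widens the rejection region, so when the alternative is true more outcomes lead to rejection — failing to reject becomes less likely.
Since power = 1 − β and β decreases, power increases.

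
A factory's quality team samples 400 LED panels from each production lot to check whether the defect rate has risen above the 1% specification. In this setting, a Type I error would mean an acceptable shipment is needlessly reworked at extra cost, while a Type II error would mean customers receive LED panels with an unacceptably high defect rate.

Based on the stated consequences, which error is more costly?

The Type II consequence (customers receive LED panels with an unacceptably high defect rate) is more severe than the Type I consequence (an acceptable shipment is needlessly reworked at extra cost).

Type II error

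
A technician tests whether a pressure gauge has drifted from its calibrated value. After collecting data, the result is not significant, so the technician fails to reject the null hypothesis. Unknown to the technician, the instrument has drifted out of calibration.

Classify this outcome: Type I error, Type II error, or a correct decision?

Type II error

The conventional null hypothesis here is that the instrument is correctly calibrated.
H₀ was not rejected, but H₀ is actually false.
Failing to reject a false null hypothesis is a Type II error (false negative).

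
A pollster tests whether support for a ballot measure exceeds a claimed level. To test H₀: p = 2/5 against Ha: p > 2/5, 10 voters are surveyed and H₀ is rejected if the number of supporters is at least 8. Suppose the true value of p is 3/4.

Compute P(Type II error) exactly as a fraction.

124363/262144

A Type II error is failing to reject when Ha holds: with p = 3/4, β = P(Y ≤ 7).
Adding the binomial probabilities P(Y=0)+…+P(Y=7) at p = 3/4 gives 124363/262144.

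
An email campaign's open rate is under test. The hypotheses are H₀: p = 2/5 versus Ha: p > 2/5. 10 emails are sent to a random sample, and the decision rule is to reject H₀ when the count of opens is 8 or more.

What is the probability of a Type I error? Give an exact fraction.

120064/9765625

α = P(reject H₀ | H₀ true) = P(Y ≥ 8 | p = 2/5), with Y ~ Binomial(10, 2/5).
P(Y ≥ 8) = Σ_{j=8}^{10} C(10,j)·(2/5)^j·(3/5)^{10-j} = 120064/9765625.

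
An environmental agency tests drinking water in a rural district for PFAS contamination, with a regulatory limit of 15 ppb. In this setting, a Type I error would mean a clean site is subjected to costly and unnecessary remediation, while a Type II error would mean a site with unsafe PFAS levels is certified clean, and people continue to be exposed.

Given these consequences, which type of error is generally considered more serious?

The Type II consequence (a site with unsafe PFAS levels is certified clean, and people continue to be exposed) is more severe than the Type I consequence (a clean site is subjected to costly and unnecessary remediation).

Type II error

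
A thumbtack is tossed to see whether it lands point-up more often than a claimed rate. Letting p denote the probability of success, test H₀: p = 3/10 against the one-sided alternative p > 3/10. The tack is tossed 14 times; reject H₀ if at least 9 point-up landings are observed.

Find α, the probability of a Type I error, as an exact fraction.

828852291297/100000000000000

Under H₀, X ~ Binomial(14, 3/10), and α = P(X ≥ 9).
Adding the binomial terms for j = 9 through 14 with p = 3/10 yields 828852291297/100000000000000.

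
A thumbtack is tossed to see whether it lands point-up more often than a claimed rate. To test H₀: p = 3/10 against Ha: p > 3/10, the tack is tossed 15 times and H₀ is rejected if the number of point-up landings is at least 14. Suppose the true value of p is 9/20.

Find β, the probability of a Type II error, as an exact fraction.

A Type II error is failing to reject when Ha holds: with p = 9/20, β = P(Y ≤ 13).
Summing C(15,j)·(9/20)^j·(11/20)^{15-j} for j = 0..13 gives 16382009719056418393/16384000000000000000.

16382009719056418393/16384000000000000000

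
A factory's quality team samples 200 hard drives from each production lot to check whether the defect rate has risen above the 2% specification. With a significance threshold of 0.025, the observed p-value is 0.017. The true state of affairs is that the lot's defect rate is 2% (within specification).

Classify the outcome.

Type I error

The conventional null hypothesis is that the lot's defect rate is 2% (within specification).
Since p = 0.017 < α = 0.025, H₀ is rejected.
H₀ is true (actually the lot's defect rate is 2% (within specification)).
Rejecting a true H₀ is a Type I error.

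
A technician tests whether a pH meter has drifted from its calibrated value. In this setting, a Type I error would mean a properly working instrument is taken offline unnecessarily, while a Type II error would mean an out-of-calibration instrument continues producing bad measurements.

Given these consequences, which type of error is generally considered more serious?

Type II error

The Type II consequence (an out-of-calibration instrument continues producing bad measurements) is more severe than the Type I consequence (a properly working instrument is taken offline unnecessarily).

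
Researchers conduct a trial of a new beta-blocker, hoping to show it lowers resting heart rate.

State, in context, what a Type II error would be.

With the conventional null hypothesis that the drug has no effect on resting heart rate:
A Type II error is failing to reject H₀ when H₀ is false.
Here that means concluding there is insufficient evidence that the drug works when actually the drug lowers resting heart rate.

A Type II error would mean concluding that the drug has no effect on resting heart rate (or at least failing to establish that the drug lowers resting heart rate) when in fact the drug lowers resting heart rate.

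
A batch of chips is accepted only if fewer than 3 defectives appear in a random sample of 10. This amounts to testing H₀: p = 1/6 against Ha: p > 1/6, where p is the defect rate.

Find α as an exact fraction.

α = P(reject H₀ | H₀ true) = P(X ≥ 3 | p = 1/6), X ~ Binomial(10, 1/6).
Computing the lower-tail complement: 1 − 1953125/2519424 = 566299/2519424.

566299/2519424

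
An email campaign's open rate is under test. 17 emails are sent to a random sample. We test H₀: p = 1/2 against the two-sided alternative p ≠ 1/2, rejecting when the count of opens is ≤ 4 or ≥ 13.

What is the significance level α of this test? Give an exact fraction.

1607/32768

α = P(K ≤ 4 or K ≥ 13 | p = 1/2), K ~ Binomial(17, 1/2).
The two tails are symmetric, so α = 2·(1 + 17 + 136 + 680 + 2380)/2^17 = 6428/131072 = 1607/32768.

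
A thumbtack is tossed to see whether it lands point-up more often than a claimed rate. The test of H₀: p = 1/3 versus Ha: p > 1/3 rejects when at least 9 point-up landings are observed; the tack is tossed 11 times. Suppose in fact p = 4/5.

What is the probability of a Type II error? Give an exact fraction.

Under the alternative p = 4/5, Y ~ Binomial(11, 4/5); β is the probability the test does not reject, P(Y < 9).
Equivalently, β = 1 − P(Y ≥ 9) = 3736313/9765625.

3736313/9765625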